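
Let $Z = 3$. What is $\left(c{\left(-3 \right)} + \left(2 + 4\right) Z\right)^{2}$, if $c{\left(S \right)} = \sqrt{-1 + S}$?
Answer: $320 + 72 i \approx 320.0 + 72.0 i$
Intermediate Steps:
$\left(c{\left(-3 \right)} + \left(2 + 4\right) Z\right)^{2} = \left(\sqrt{-1 - 3} + \left(2 + 4\right) 3\right)^{2} = \left(\sqrt{-4} + 6 \cdot 3\right)^{2} = \left(2 i + 18\right)^{2} = \left(18 + 2 i\right)^{2}$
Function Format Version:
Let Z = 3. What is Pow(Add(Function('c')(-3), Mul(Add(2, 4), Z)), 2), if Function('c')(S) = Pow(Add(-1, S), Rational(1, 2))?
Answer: Add(320, Mul(72, I)) ≈ Add(320.00, Mul(72.000, I))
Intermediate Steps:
Pow(Add(Function('c')(-3), Mul(Add(2, 4), Z)), 2) = Pow(Add(Pow(Add(-1, -3), Rational(1, 2)), Mul(Add(2, 4), 3)), 2) = Pow(Add(Pow(-4, Rational(1, 2)), Mul(6, 3)), 2) = Pow(Add(Mul(2, I), 18), 2) = Pow(Add(18, Mul(2, I)), 2)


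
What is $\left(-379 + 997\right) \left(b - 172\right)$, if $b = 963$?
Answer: $488838$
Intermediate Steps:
$\left(-379 + 997\right) \left(b - 172\right) = \left(-379 + 997\right) \left(963 - 172\right) = 618 \cdot 791 = 488838$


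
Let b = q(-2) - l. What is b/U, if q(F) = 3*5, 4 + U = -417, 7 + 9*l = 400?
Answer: 86/1263 ≈ 0.068092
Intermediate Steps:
l = 131/3 (l = -7/9 + (⅑)*400 = -7/9 + 400/9 = 131/3 ≈ 43.667)
U = -421 (U = -4 - 417 = -421)
q(F) = 15
b = -86/3 (b = 15 - 1*131/3 = 15 - 131/3 = -86/3 ≈ -28.667)
b/U = -86/3/(-421) = -86/3*(-1/421) = 86/1263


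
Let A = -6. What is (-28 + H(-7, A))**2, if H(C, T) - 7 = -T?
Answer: 225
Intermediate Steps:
H(C, T) = 7 - T
(-28 + H(-7, A))**2 = (-28 + (7 - 1*(-6)))**2 = (-28 + (7 + 6))**2 = (-28 + 13)**2 = (-15)**2 = 225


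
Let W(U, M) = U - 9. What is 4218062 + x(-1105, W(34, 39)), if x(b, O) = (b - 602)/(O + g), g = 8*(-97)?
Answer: 3167766269/751 ≈ 4.2181e+6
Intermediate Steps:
g = -776
W(U, M) = -9 + U
x(b, O) = (-602 + b)/(-776 + O) (x(b, O) = (b - 602)/(O - 776) = (-602 + b)/(-776 + O))
4218062 + x(-1105, W(34, 39)) = 4218062 + (-602 - 1105)/(-776 + (-9 + 34)) = 4218062 - 1707/(-776 + 25) = 4218062 - 1707/(-751) = 4218062 - 1/751*(-1707) = 4218062 + 1707/751 = 3167766269/751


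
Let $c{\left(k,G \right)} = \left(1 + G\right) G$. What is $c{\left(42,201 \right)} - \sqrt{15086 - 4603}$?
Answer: $40602 - \sqrt{10483} \approx 40500.0$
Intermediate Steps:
$c{\left(k,G \right)} = G \left(1 + G\right)$
$c{\left(42,201 \right)} - \sqrt{15086 - 4603} = 201 \left(1 + 201\right) - \sqrt{15086 - 4603} = 201 \cdot 202 - \sqrt{10483} = 40602 - \sqrt{10483}$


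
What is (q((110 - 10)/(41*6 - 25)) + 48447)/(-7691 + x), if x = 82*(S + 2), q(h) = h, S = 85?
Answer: -10706887/123097 ≈ -86.979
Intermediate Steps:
x = 7134 (x = 82*(85 + 2) = 82*87 = 7134)
(q((110 - 10)/(41*6 - 25)) + 48447)/(-7691 + x) = ((110 - 10)/(41*6 - 25) + 48447)/(-7691 + 7134) = (100/(246 - 25) + 48447)/(-557) = (100/221 + 48447)*(-1/557) = (10706887/221)*(-1/557) = -10706887/123097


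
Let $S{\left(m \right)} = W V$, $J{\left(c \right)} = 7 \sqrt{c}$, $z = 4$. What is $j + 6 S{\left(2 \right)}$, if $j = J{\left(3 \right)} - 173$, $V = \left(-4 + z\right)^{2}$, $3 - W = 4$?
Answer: $-173 + 7 \sqrt{3} \approx -160.88$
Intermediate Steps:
$W = -1$ ($W = 3 - 4 = -1$)
$V = 0$ ($V = \left(-4 + 4\right)^{2} = 0^{2} = 0$)
$S{\left(m \right)} = 0$ ($S{\left(m \right)} = \left(-1\right) 0 = 0$)
$j = -173 + 7 \sqrt{3}$ ($j = 7 \sqrt{3} - 173 = -173 + 7 \sqrt{3} \approx -160.88$)
$j + 6 S{\left(2 \right)} = \left(-173 + 7 \sqrt{3}\right) + 6 \cdot 0 = \left(-173 + 7 \sqrt{3}\right) + 0 = -173 + 7 \sqrt{3}$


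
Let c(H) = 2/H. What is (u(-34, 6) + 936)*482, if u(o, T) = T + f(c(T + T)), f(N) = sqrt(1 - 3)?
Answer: 454044 + 482*I*sqrt(2) ≈ 4.5404e+5 + 681.65*I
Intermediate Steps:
f(N) = I*sqrt(2) (f(N) = sqrt(-2) = I*sqrt(2))
u(o, T) = T + I*sqrt(2)
(u(-34, 6) + 936)*482 = ((6 + I*sqrt(2)) + 936)*482 = (942 + I*sqrt(2))*482 = 454044 + 482*I*sqrt(2)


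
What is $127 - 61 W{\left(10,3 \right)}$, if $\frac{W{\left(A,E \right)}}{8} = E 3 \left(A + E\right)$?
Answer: $-56969$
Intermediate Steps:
$W{\left(A,E \right)} = 24 E \left(A + E\right)$ ($W{\left(A,E \right)} = 8 E 3 \left(A + E\right) = 8 \cdot 3 E \left(A + E\right) = 24 E \left(A + E\right)$)
$127 - 61 W{\left(10,3 \right)} = 127 - 61 \cdot 24 \cdot 3 \left(10 + 3\right) = 127 - 61 \cdot 24 \cdot 3 \cdot 13 = 127 - 57096 = -56969$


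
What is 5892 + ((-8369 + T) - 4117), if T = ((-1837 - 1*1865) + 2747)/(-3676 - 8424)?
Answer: -15957289/2420 ≈ -6593.9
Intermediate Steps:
T = 191/2420 (T = ((-1837 - 1865) + 2747)/(-12100) = (-3702 + 2747)*(-1/12100) = -955*(-1/12100) = 191/2420 ≈ 0.078926)
5892 + ((-8369 + T) - 4117) = 5892 + ((-8369 + 191/2420) - 4117) = 5892 + (-20252789/2420 - 4117) = 5892 - 30215929/2420 = -15957289/2420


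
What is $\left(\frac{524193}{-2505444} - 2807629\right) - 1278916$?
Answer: $- \frac{3412870058391}{835148} \approx -4.0865 \cdot 10^{6}$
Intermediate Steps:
$\left(\frac{524193}{-2505444} - 2807629\right) - 1278916 = \left(524193 \left(- \frac{1}{2505444}\right) - 2807629\right) - 1278916 = \left(- \frac{174731}{835148} - 2807629\right) - 1278916 = - \frac{2344785918823}{835148} - 1278916 = - \frac{3412870058391}{835148}$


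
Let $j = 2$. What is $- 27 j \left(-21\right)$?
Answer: $1134$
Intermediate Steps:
$- 27 j \left(-21\right) = \left(-27\right) 2 \left(-21\right) = \left(-54\right) \left(-21\right) = 1134$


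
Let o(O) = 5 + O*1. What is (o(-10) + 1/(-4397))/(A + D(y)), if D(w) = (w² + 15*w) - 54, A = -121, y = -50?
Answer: -21986/6925275 ≈ -0.0031747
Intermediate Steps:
o(O) = 5 + O
D(w) = -54 + w² + 15*w
(o(-10) + 1/(-4397))/(A + D(y)) = ((5 - 10) + 1/(-4397))/(-121 + (-54 + (-50)² + 15*(-50))) = (-5 - 1/4397)/(-121 + (-54 + 2500 - 750)) = -21986/(4397*(-121 + 1696)) = -21986/4397/1575 = -21986/4397*1/1575 = -21986/6925275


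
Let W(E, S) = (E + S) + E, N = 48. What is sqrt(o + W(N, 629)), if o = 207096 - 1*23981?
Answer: 4*sqrt(11490) ≈ 428.77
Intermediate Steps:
W(E, S) = S + 2*E
o = 183115 (o = 207096 - 23981 = 183115)
sqrt(o + W(N, 629)) = sqrt(183115 + (629 + 2*48)) = sqrt(183115 + (629 + 96)) = sqrt(183115 + 725) = sqrt(183840) = 4*sqrt(11490)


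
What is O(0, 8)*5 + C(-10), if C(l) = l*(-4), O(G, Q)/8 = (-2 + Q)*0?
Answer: 40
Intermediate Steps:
O(G, Q) = 0 (O(G, Q) = 8*((-2 + Q)*0) = 8*0 = 0)
C(l) = -4*l
O(0, 8)*5 + C(-10) = 0*5 - 4*(-10) = 0 + 40 = 40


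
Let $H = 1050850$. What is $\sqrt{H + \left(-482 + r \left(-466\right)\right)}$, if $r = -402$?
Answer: $10 \sqrt{12377} \approx 1112.5$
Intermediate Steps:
$\sqrt{H + \left(-482 + r \left(-466\right)\right)} = \sqrt{1050850 - -186850} = \sqrt{1050850 + \left(-482 + 187332\right)} = \sqrt{1050850 + 186850} = \sqrt{1237700} = 10 \sqrt{12377}$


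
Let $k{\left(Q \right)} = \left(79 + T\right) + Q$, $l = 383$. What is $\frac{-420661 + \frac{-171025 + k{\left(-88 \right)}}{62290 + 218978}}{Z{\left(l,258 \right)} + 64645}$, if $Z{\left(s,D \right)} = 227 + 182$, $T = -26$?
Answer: $- \frac{4929943717}{762400353} \approx -6.4663$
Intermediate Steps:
$k{\left(Q \right)} = 53 + Q$ ($k{\left(Q \right)} = \left(79 - 26\right) + Q = 53 + Q$)
$Z{\left(s,D \right)} = 409$
$\frac{-420661 + \frac{-171025 + k{\left(-88 \right)}}{62290 + 218978}}{Z{\left(l,258 \right)} + 64645} = \frac{-420661 + \frac{-171025 + \left(53 - 88\right)}{62290 + 218978}}{409 + 64645} = \frac{-420661 + \frac{-171025 - 35}{281268}}{65054} = \left(-420661 - \frac{14255}{23439}\right) \frac{1}{65054} = \left(- \frac{9859887434}{23439}\right) \frac{1}{65054} = - \frac{4929943717}{762400353}$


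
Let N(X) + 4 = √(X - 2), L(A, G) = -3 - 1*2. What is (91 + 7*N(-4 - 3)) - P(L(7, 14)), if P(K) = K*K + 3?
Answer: 35 + 21*I ≈ 35.0 + 21.0*I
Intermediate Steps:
L(A, G) = -5 (L(A, G) = -3 - 2 = -5)
P(K) = 3 + K² (P(K) = K² + 3 = 3 + K²)
N(X) = -4 + √(-2 + X) (N(X) = -4 + √(X - 2) = -4 + √(-2 + X))
(91 + 7*N(-4 - 3)) - P(L(7, 14)) = (91 + 7*(-4 + √(-2 + (-4 - 3)))) - (3 + (-5)²) = (91 + 7*(-4 + √(-2 - 7))) - (3 + 25) = (91 + 7*(-4 + √(-9))) - 1*28 = (91 + 7*(-4 + 3*I)) - 28 = (91 + (-28 + 21*I)) - 28 = (63 + 21*I) - 28 = 35 + 21*I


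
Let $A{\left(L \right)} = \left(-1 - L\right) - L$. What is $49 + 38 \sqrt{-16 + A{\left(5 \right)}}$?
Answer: $49 + 114 i \sqrt{3} \approx 49.0 + 197.45 i$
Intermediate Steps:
$A{\left(L \right)} = -1 - 2 L$
$49 + 38 \sqrt{-16 + A{\left(5 \right)}} = 49 + 38 \sqrt{-16 - 11} = 49 + 38 \sqrt{-27} = 49 + 38 \cdot 3 i \sqrt{3} = 49 + 114 i \sqrt{3}$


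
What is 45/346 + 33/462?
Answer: 244/1211 ≈ 0.20149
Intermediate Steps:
45/346 + 33/462 = 45*(1/346) + 33*(1/462) = 45/346 + 1/14 = 244/1211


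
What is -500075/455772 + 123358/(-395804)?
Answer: -63538701919/45099095172 ≈ -1.4089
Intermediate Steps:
-500075/455772 + 123358/(-395804) = -500075*1/455772 + 123358*(-1/395804) = -500075/455772 - 61679/197902 = -63538701919/45099095172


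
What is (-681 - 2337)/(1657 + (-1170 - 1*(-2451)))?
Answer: -1509/1469 ≈ -1.0272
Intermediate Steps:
(-681 - 2337)/(1657 + (-1170 - 1*(-2451))) = -3018/(1657 + (-1170 + 2451)) = -3018/(1657 + 1281) = -3018/2938 = -3018*1/2938 = -1509/1469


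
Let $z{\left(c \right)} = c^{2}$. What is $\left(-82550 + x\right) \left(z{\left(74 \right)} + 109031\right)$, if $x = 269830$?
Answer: $21444870960$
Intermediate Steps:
$\left(-82550 + x\right) \left(z{\left(74 \right)} + 109031\right) = \left(-82550 + 269830\right) \left(74^{2} + 109031\right) = 187280 \left(5476 + 109031\right) = 187280 \cdot 114507 = 21444870960$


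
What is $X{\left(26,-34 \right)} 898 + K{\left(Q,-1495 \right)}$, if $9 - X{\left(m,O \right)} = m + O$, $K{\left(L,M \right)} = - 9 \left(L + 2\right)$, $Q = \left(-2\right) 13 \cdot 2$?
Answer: $15716$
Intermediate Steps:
$Q = -52$ ($Q = \left(-26\right) 2 = -52$)
$K{\left(L,M \right)} = -18 - 9 L$ ($K{\left(L,M \right)} = - 9 \left(2 + L\right) = -18 - 9 L$)
$X{\left(m,O \right)} = 9 - O - m$ ($X{\left(m,O \right)} = 9 - \left(m + O\right) = 9 - \left(O + m\right) = 9 - O - m$)
$X{\left(26,-34 \right)} 898 + K{\left(Q,-1495 \right)} = \left(9 - -34 - 26\right) 898 - -450 = \left(9 + 34 - 26\right) 898 + \left(-18 + 468\right) = 17 \cdot 898 + 450 = 15266 + 450 = 15716$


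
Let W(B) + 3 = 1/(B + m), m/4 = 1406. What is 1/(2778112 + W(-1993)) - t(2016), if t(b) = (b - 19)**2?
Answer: -40228298140460389/10087313780 ≈ -3.9880e+6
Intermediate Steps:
m = 5624 (m = 4*1406 = 5624)
W(B) = -3 + 1/(5624 + B) (W(B) = -3 + 1/(B + 5624) = -3 + 1/(5624 + B))
t(b) = (-19 + b)**2
1/(2778112 + W(-1993)) - t(2016) = 1/(2778112 + (-16871 - 3*(-1993))/(5624 - 1993)) - (-19 + 2016)**2 = 1/(2778112 + (-16871 + 5979)/3631) - 1*1997**2 = 1/(2778112 + (1/3631)*(-10892)) - 1*3988009 = 1/(2778112 - 10892/3631) - 3988009 = 1/(10087313780/3631) - 3988009 = 3631/10087313780 - 3988009 = -40228298140460389/10087313780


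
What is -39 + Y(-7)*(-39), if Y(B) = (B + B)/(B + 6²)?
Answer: -585/29 ≈ -20.172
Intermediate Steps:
Y(B) = 2*B/(36 + B) (Y(B) = (2*B)/(B + 36) = (2*B)/(36 + B) = 2*B/(36 + B))
-39 + Y(-7)*(-39) = -39 + (2*(-7)/(36 - 7))*(-39) = -39 + (2*(-7)/29)*(-39) = -39 + (2*(-7)*(1/29))*(-39) = -39 - 14/29*(-39) = -39 + 546/29 = -585/29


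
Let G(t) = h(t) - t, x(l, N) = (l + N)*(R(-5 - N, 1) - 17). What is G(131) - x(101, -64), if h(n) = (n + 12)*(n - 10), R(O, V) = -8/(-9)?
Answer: 159913/9 ≈ 17768.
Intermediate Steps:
R(O, V) = 8/9 (R(O, V) = -8*(-⅑) = 8/9)
h(n) = (-10 + n)*(12 + n) (h(n) = (12 + n)*(-10 + n) = (-10 + n)*(12 + n))
x(l, N) = -145*N/9 - 145*l/9 (x(l, N) = (l + N)*(8/9 - 17) = (N + l)*(-145/9) = -145*N/9 - 145*l/9)
G(t) = -120 + t + t² (G(t) = (-120 + t² + 2*t) - t = -120 + t + t²)
G(131) - x(101, -64) = (-120 + 131 + 131²) - (-145/9*(-64) - 145/9*101) = (-120 + 131 + 17161) - (9280/9 - 14645/9) = 17172 - 1*(-5365/9) = 17172 + 5365/9 = 159913/9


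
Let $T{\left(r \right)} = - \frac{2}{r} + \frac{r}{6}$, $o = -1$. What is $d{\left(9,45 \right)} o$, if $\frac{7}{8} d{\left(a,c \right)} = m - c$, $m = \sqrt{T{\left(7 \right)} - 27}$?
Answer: $\frac{360}{7} - \frac{4 i \sqrt{46074}}{147} \approx 51.429 - 5.8408 i$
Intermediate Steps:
$T{\left(r \right)} = - \frac{2}{r} + \frac{r}{6}$ ($T{\left(r \right)} = - \frac{2}{r} + r \frac{1}{6} = - \frac{2}{r} + \frac{r}{6}$)
$m = \frac{i \sqrt{46074}}{42}$ ($m = \sqrt{\left(- \frac{2}{7} + \frac{1}{6} \cdot 7\right) - 27} = \sqrt{\left(\left(-2\right) \frac{1}{7} + \frac{7}{6}\right) - 27} = \sqrt{\left(- \frac{2}{7} + \frac{7}{6}\right) - 27} = \sqrt{\frac{37}{42} - 27} = \sqrt{- \frac{1097}{42}} = \frac{i \sqrt{46074}}{42} \approx 5.1107 i$)
$d{\left(a,c \right)} = - \frac{8 c}{7} + \frac{4 i \sqrt{46074}}{147}$ ($d{\left(a,c \right)} = \frac{8 \left(\frac{i \sqrt{46074}}{42} - c\right)}{7} = \frac{8 \left(- c + \frac{i \sqrt{46074}}{42}\right)}{7} = - \frac{8 c}{7} + \frac{4 i \sqrt{46074}}{147}$)
$d{\left(9,45 \right)} o = \left(\left(- \frac{8}{7}\right) 45 + \frac{4 i \sqrt{46074}}{147}\right) \left(-1\right) = \left(- \frac{360}{7} + \frac{4 i \sqrt{46074}}{147}\right) \left(-1\right) = \frac{360}{7} - \frac{4 i \sqrt{46074}}{147}$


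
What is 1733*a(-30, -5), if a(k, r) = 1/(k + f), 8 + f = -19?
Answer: -1733/57 ≈ -30.404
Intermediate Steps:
f = -27 (f = -8 - 19 = -27)
a(k, r) = 1/(-27 + k) (a(k, r) = 1/(k - 27) = 1/(-27 + k))
1733*a(-30, -5) = 1733/(-27 - 30) = 1733/(-57) = 1733*(-1/57) = -1733/57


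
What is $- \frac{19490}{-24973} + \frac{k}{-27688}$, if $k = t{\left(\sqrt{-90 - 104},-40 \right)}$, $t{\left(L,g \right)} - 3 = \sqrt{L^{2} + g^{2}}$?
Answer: $\frac{539564201}{691452424} - \frac{\sqrt{1406}}{27688} \approx 0.77898$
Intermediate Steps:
$t{\left(L,g \right)} = 3 + \sqrt{L^{2} + g^{2}}$
$k = 3 + \sqrt{1406}$ ($k = 3 + \sqrt{\left(\sqrt{-90 - 104}\right)^{2} + \left(-40\right)^{2}} = 3 + \sqrt{\left(\sqrt{-194}\right)^{2} + 1600} = 3 + \sqrt{\left(i \sqrt{194}\right)^{2} + 1600} = 3 + \sqrt{-194 + 1600} = 3 + \sqrt{1406} \approx 40.497$)
$- \frac{19490}{-24973} + \frac{k}{-27688} = - \frac{19490}{-24973} + \frac{3 + \sqrt{1406}}{-27688} = \left(-19490\right) \left(- \frac{1}{24973}\right) + \left(3 + \sqrt{1406}\right) \left(- \frac{1}{27688}\right) = \frac{19490}{24973} - \left(\frac{3}{27688} + \frac{\sqrt{1406}}{27688}\right) = \frac{539564201}{691452424} - \frac{\sqrt{1406}}{27688}$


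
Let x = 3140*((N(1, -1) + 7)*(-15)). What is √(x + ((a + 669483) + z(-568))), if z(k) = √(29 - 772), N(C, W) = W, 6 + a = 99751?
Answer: √(486628 + I*√743) ≈ 697.59 + 0.02*I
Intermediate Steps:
a = 99745 (a = -6 + 99751 = 99745)
z(k) = I*√743 (z(k) = √(-743) = I*√743)
x = -282600 (x = 3140*((-1 + 7)*(-15)) = 3140*(6*(-15)) = 3140*(-90) = -282600)
√(x + ((a + 669483) + z(-568))) = √(-282600 + ((99745 + 669483) + I*√743)) = √(-282600 + (769228 + I*√743)) = √(486628 + I*√743)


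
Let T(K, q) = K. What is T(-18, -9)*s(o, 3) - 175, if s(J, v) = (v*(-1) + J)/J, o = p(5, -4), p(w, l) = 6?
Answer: -184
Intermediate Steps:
o = 6
s(J, v) = (J - v)/J (s(J, v) = (-v + J)/J = (J - v)/J)
T(-18, -9)*s(o, 3) - 175 = -18*(6 - 1*3)/6 - 175 = -3*(6 - 3) - 175 = -3*3 - 175 = -18*½ - 175 = -9 - 175 = -184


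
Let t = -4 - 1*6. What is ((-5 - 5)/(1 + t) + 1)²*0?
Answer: 0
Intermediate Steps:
t = -10 (t = -4 - 6 = -10)
((-5 - 5)/(1 + t) + 1)²*0 = ((-5 - 5)/(1 - 10) + 1)²*0 = (-10/(-9) + 1)²*0 = (-10*(-⅑) + 1)²*0 = (10/9 + 1)²*0 = (19/9)²*0 = (361/81)*0 = 0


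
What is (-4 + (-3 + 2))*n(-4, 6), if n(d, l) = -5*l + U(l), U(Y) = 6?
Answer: 120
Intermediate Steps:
n(d, l) = 6 - 5*l (n(d, l) = -5*l + 6 = 6 - 5*l)
(-4 + (-3 + 2))*n(-4, 6) = (-4 + (-3 + 2))*(6 - 5*6) = (-4 - 1)*(6 - 30) = -5*(-24) = 120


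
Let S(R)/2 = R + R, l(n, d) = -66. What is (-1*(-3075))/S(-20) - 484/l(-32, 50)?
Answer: -1493/48 ≈ -31.104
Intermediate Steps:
S(R) = 4*R (S(R) = 2*(R + R) = 2*(2*R) = 4*R)
(-1*(-3075))/S(-20) - 484/l(-32, 50) = (-1*(-3075))/((4*(-20))) - 484/(-66) = 3075/(-80) - 484*(-1/66) = 3075*(-1/80) + 22/3 = -615/16 + 22/3 = -1493/48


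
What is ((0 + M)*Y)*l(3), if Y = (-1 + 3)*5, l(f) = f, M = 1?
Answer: 30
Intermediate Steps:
Y = 10 (Y = 2*5 = 10)
((0 + M)*Y)*l(3) = ((0 + 1)*10)*3 = (1*10)*3 = 10*3 = 30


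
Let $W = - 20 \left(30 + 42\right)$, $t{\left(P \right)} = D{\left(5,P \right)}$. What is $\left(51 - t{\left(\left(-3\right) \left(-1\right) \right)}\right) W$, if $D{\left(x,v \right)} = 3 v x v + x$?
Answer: $128160$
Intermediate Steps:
$D{\left(x,v \right)} = x + 3 x v^{2}$ ($D{\left(x,v \right)} = 3 v x v + x = 3 x v^{2} + x = x + 3 x v^{2}$)
$t{\left(P \right)} = 5 + 15 P^{2}$ ($t{\left(P \right)} = 5 \left(1 + 3 P^{2}\right) = 5 + 15 P^{2}$)
$W = -1440$ ($W = \left(-20\right) 72 = -1440$)
$\left(51 - t{\left(\left(-3\right) \left(-1\right) \right)}\right) W = \left(51 - \left(5 + 15 \left(\left(-3\right) \left(-1\right)\right)^{2}\right)\right) \left(-1440\right) = \left(51 - \left(5 + 15 \cdot 3^{2}\right)\right) \left(-1440\right) = \left(51 - \left(5 + 15 \cdot 9\right)\right) \left(-1440\right) = \left(51 - \left(5 + 135\right)\right) \left(-1440\right) = \left(51 - 140\right) \left(-1440\right) = \left(-89\right) \left(-1440\right) = 128160$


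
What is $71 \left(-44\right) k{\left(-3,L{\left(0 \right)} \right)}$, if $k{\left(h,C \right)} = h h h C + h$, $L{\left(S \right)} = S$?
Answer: $9372$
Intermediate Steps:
$k{\left(h,C \right)} = h + C h^{3}$ ($k{\left(h,C \right)} = h^{2} h C + h = h^{3} C + h = C h^{3} + h = h + C h^{3}$)
$71 \left(-44\right) k{\left(-3,L{\left(0 \right)} \right)} = 71 \left(-44\right) \left(-3 + 0 \left(-3\right)^{3}\right) = - 3124 \left(-3 + 0 \left(-27\right)\right) = - 3124 \left(-3 + 0\right) = \left(-3124\right) \left(-3\right) = 9372$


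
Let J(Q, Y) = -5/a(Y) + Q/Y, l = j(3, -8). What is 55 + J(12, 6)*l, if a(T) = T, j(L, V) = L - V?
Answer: 407/6 ≈ 67.833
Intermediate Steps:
l = 11 (l = 3 - 1*(-8) = 3 + 8 = 11)
J(Q, Y) = -5/Y + Q/Y
55 + J(12, 6)*l = 55 + ((-5 + 12)/6)*11 = 55 + ((1/6)*7)*11 = 55 + (7/6)*11 = 55 + 77/6 = 407/6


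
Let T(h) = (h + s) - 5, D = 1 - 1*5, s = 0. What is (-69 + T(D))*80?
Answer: -6240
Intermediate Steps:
D = -4 (D = 1 - 5 = -4)
T(h) = -5 + h (T(h) = (h + 0) - 5 = h - 5 = -5 + h)
(-69 + T(D))*80 = (-69 + (-5 - 4))*80 = (-69 - 9)*80 = -78*80 = -6240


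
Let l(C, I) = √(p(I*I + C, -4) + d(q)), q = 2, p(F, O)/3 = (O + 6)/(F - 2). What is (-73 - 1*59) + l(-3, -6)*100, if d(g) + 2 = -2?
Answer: -132 + 100*I*√3658/31 ≈ -132.0 + 195.1*I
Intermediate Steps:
p(F, O) = 3*(6 + O)/(-2 + F) (p(F, O) = 3*((O + 6)/(F - 2)) = 3*((6 + O)/(-2 + F)) = 3*(6 + O)/(-2 + F))
d(g) = -4 (d(g) = -2 - 2 = -4)
l(C, I) = √(-4 + 6/(-2 + C + I²)) (l(C, I) = √(3*(6 - 4)/(-2 + (I*I + C)) - 4) = √(3*2/(-2 + (I² + C)) - 4) = √(3*2/(-2 + (C + I²)) - 4) = √(3*2/(-2 + C + I²) - 4) = √(6/(-2 + C + I²) - 4) = √(-4 + 6/(-2 + C + I²)))
(-73 - 1*59) + l(-3, -6)*100 = (-73 - 1*59) + √(-4 + 6/(-2 - 3 + (-6)²))*100 = (-73 - 59) + √(-4 + 6/(-2 - 3 + 36))*100 = -132 + √(-4 + 6/31)*100 = -132 + √(-118/31)*100 = -132 + (I*√3658/31)*100 = -132 + 100*I*√3658/31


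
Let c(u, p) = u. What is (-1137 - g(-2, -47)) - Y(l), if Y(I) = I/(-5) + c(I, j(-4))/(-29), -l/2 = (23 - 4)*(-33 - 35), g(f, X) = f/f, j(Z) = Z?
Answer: -77154/145 ≈ -532.10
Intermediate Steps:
g(f, X) = 1
l = 2584 (l = -2*(23 - 4)*(-33 - 35) = -38*(-68) = -2*(-1292) = 2584)
Y(I) = -34*I/145 (Y(I) = I/(-5) + I/(-29) = I*(-1/5) + I*(-1/29) = -I/5 - I/29 = -34*I/145)
(-1137 - g(-2, -47)) - Y(l) = (-1137 - 1*1) - (-34)*2584/145 = (-1137 - 1) - 1*(-87856/145) = -1138 + 87856/145 = -77154/145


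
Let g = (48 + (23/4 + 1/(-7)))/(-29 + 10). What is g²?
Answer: 6241/784 ≈ 7.9605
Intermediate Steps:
g = -79/28 (g = (48 + (23*(¼) + 1*(-⅐)))/(-19) = (48 + (23/4 - ⅐))*(-1/19) = (48 + 157/28)*(-1/19) = (1501/28)*(-1/19) = -79/28 ≈ -2.8214)
g² = (-79/28)² = 6241/784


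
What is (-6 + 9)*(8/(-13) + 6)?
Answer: 210/13 ≈ 16.154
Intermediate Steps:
(-6 + 9)*(8/(-13) + 6) = 3*(8*(-1/13) + 6) = 3*(-8/13 + 6) = 3*(70/13) = 210/13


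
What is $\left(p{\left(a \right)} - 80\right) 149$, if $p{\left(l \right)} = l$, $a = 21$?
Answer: $-8791$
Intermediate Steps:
$\left(p{\left(a \right)} - 80\right) 149 = \left(21 - 80\right) 149 = \left(-59\right) 149 = -8791$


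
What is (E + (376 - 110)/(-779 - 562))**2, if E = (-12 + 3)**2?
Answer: 11740806025/1798281 ≈ 6528.9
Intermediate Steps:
E = 81 (E = (-9)**2 = 81)
(E + (376 - 110)/(-779 - 562))**2 = (81 + (376 - 110)/(-779 - 562))**2 = (81 + 266/(-1341))**2 = (81 + 266*(-1/1341))**2 = (81 - 266/1341)**2 = (108355/1341)**2 = 11740806025/1798281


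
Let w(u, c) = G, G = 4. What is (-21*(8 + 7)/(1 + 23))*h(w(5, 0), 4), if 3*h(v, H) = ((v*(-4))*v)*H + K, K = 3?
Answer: 8855/8 ≈ 1106.9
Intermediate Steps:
w(u, c) = 4
h(v, H) = 1 - 4*H*v²/3 (h(v, H) = (((v*(-4))*v)*H + 3)/3 = (((-4*v)*v)*H + 3)/3 = ((-4*v²)*H + 3)/3 = (-4*H*v² + 3)/3 = (3 - 4*H*v²)/3 = 1 - 4*H*v²/3)
(-21*(8 + 7)/(1 + 23))*h(w(5, 0), 4) = (-21*(8 + 7)/(1 + 23))*(1 - 4/3*4*4²) = (-315/24)*(1 - 4/3*4*16) = (-315/24)*(1 - 256/3) = -21*5/8*(-253/3) = -105/8*(-253/3) = 8855/8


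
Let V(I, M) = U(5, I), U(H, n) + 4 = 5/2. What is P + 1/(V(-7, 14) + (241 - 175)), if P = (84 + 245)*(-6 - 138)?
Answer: -6111502/129 ≈ -47376.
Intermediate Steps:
U(H, n) = -3/2 (U(H, n) = -4 + 5/2 = -3/2)
V(I, M) = -3/2
P = -47376 (P = 329*(-144) = -47376)
P + 1/(V(-7, 14) + (241 - 175)) = -47376 + 1/(-3/2 + (241 - 175)) = -47376 + 1/(-3/2 + 66) = -47376 + 1/(129/2) = -47376 + 2/129 = -6111502/129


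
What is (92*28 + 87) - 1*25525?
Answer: -22862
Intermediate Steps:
(92*28 + 87) - 1*25525 = (2576 + 87) - 25525 = 2663 - 25525 = -22862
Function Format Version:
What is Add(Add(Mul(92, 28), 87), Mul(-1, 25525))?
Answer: -22862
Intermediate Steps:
Add(Add(Mul(92, 28), 87), Mul(-1, 25525)) = Add(Add(2576, 87), -25525) = Add(2663, -25525) = -22862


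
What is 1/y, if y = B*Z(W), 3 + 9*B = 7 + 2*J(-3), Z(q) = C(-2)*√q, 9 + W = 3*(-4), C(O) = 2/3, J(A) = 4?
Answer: -3*I*√21/56 ≈ -0.2455*I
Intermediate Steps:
C(O) = ⅔ (C(O) = 2*(⅓) = ⅔)
W = -21 (W = -9 + 3*(-4) = -9 - 12 = -21)
Z(q) = 2*√q/3
B = 4/3 (B = -⅓ + (7 + 2*4)/9 = -⅓ + (7 + 8)/9 = -⅓ + (⅑)*15 = -⅓ + 5/3 = 4/3 ≈ 1.3333)
y = 8*I*√21/9 (y = 4*(2*√(-21)/3)/3 = 4*(2*(I*√21)/3)/3 = 4*(2*I*√21/3)/3 = 8*I*√21/9 ≈ 4.0734*I)
1/y = 1/(8*I*√21/9) = -3*I*√21/56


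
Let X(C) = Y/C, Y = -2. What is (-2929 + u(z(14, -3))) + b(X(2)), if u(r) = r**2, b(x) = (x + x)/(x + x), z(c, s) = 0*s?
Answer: -2928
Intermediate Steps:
z(c, s) = 0
X(C) = -2/C
b(x) = 1 (b(x) = (2*x)/((2*x)) = (2*x)*(1/(2*x)) = 1)
(-2929 + u(z(14, -3))) + b(X(2)) = (-2929 + 0**2) + 1 = (-2929 + 0) + 1 = -2929 + 1 = -2928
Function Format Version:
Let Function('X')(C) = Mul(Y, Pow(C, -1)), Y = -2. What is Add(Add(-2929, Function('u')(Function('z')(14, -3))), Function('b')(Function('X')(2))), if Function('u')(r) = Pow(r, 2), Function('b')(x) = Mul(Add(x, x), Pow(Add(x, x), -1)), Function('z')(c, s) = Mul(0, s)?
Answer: -2928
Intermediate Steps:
Function('z')(c, s) = 0
Function('X')(C) = Mul(-2, Pow(C, -1))
Function('b')(x) = 1 (Function('b')(x) = Mul(Mul(2, x), Pow(Mul(2, x), -1)) = Mul(Mul(2, x), Mul(Rational(1, 2), Pow(x, -1))) = 1)
Add(Add(-2929, Function('u')(Function('z')(14, -3))), Function('b')(Function('X')(2))) = Add(Add(-2929, Pow(0, 2)), 1) = Add(Add(-2929, 0), 1) = Add(-2929, 1) = -2928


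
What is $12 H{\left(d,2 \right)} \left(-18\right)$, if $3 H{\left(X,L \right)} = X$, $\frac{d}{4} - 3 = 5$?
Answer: $-2304$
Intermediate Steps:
$d = 32$ ($d = 12 + 4 \cdot 5 = 12 + 20 = 32$)
$H{\left(X,L \right)} = \frac{X}{3}$
$12 H{\left(d,2 \right)} \left(-18\right) = 12 \cdot \frac{1}{3} \cdot 32 \left(-18\right) = 12 \cdot \frac{32}{3} \left(-18\right) = 128 \left(-18\right) = -2304$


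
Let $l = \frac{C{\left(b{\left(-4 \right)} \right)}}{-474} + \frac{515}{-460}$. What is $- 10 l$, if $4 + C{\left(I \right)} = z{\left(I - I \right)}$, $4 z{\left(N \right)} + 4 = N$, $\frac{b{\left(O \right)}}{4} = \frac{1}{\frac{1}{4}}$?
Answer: $\frac{120905}{10902} \approx 11.09$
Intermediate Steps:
$b{\left(O \right)} = 16$ ($b{\left(O \right)} = \frac{4}{\frac{1}{4}} = 4 \frac{1}{\frac{1}{4}} = 4 \cdot 4 = 16$)
$z{\left(N \right)} = -1 + \frac{N}{4}$
$C{\left(I \right)} = -5$ ($C{\left(I \right)} = -4 + \left(-1 + \frac{I - I}{4}\right) = -4 + \left(-1 + \frac{1}{4} \cdot 0\right) = -4 + \left(-1 + 0\right) = -4 - 1 = -5$)
$l = - \frac{24181}{21804}$ ($l = - \frac{5}{-474} + \frac{515}{-460} = \left(-5\right) \left(- \frac{1}{474}\right) + 515 \left(- \frac{1}{460}\right) = \frac{5}{474} - \frac{103}{92} = - \frac{24181}{21804} \approx -1.109$)
$- 10 l = \left(-10\right) \left(- \frac{24181}{21804}\right) = \frac{120905}{10902}$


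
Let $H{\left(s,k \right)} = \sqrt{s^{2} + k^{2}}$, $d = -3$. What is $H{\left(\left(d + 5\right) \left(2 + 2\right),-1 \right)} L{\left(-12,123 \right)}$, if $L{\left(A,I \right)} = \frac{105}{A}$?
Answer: $- \frac{35 \sqrt{65}}{4} \approx -70.545$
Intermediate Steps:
$H{\left(s,k \right)} = \sqrt{k^{2} + s^{2}}$
$H{\left(\left(d + 5\right) \left(2 + 2\right),-1 \right)} L{\left(-12,123 \right)} = \sqrt{\left(-1\right)^{2} + \left(\left(-3 + 5\right) \left(2 + 2\right)\right)^{2}} \frac{105}{-12} = \sqrt{1 + \left(2 \cdot 4\right)^{2}} \cdot 105 \left(- \frac{1}{12}\right) = \sqrt{1 + 8^{2}} \left(- \frac{35}{4}\right) = \sqrt{1 + 64} \left(- \frac{35}{4}\right) = \sqrt{65} \left(- \frac{35}{4}\right) = - \frac{35 \sqrt{65}}{4}$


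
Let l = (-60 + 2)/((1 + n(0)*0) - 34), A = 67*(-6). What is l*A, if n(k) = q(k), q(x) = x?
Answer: -7772/11 ≈ -706.54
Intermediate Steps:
n(k) = k
A = -402
l = 58/33 (l = (-60 + 2)/((1 + 0*0) - 34) = -58/((1 + 0) - 34) = -58/(1 - 34) = -58/(-33) = -58*(-1/33) = 58/33 ≈ 1.7576)
l*A = (58/33)*(-402) = -7772/11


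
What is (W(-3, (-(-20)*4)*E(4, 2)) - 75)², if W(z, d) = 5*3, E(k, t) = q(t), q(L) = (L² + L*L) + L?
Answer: 3600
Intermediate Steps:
q(L) = L + 2*L² (q(L) = (L² + L²) + L = 2*L² + L = L + 2*L²)
E(k, t) = t*(1 + 2*t)
W(z, d) = 15
(W(-3, (-(-20)*4)*E(4, 2)) - 75)² = (15 - 75)² = (-60)² = 3600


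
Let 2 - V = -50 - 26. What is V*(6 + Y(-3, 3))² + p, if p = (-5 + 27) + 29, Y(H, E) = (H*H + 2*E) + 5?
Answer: 52779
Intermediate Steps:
Y(H, E) = 5 + H² + 2*E (Y(H, E) = (H² + 2*E) + 5 = 5 + H² + 2*E)
p = 51 (p = 22 + 29 = 51)
V = 78 (V = 2 - (-50 - 26) = 2 - 1*(-76) = 2 + 76 = 78)
V*(6 + Y(-3, 3))² + p = 78*(6 + (5 + (-3)² + 2*3))² + 51 = 78*(6 + (5 + 9 + 6))² + 51 = 78*(6 + 20)² + 51 = 78*26² + 51 = 78*676 + 51 = 52728 + 51 = 52779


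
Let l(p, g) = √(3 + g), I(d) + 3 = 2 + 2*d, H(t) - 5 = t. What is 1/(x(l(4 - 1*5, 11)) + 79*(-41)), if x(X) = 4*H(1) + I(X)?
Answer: -402/1292825 - √14/5171300 ≈ -0.00031167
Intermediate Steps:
H(t) = 5 + t
I(d) = -1 + 2*d (I(d) = -3 + (2 + 2*d) = -1 + 2*d)
x(X) = 23 + 2*X (x(X) = 4*(5 + 1) + (-1 + 2*X) = 4*6 + (-1 + 2*X) = 24 + (-1 + 2*X) = 23 + 2*X)
1/(x(l(4 - 1*5, 11)) + 79*(-41)) = 1/((23 + 2*√(3 + 11)) + 79*(-41)) = 1/((23 + 2*√14) - 3239) = 1/(-3216 + 2*√14)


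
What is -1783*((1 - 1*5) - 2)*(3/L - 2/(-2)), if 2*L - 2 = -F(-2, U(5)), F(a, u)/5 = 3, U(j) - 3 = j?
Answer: 74886/13 ≈ 5760.5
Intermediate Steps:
U(j) = 3 + j
F(a, u) = 15 (F(a, u) = 5*3 = 15)
L = -13/2 (L = 1 + (-1*15)/2 = 1 + (½)*(-15) = 1 - 15/2 = -13/2 ≈ -6.5000)
-1783*((1 - 1*5) - 2)*(3/L - 2/(-2)) = -1783*((1 - 1*5) - 2)*(3/(-13/2) - 2/(-2)) = -1783*((1 - 5) - 2)*(3*(-2/13) - 2*(-½)) = -1783*(-4 - 2)*(-6/13 + 1) = -(-10698)*7/13 = -1783*(-42/13) = 74886/13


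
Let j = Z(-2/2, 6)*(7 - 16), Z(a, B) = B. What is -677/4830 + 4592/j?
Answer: -3702653/43470 ≈ -85.177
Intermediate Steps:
j = -54 (j = 6*(7 - 16) = 6*(-9) = -54)
-677/4830 + 4592/j = -677/4830 + 4592/(-54) = -677*1/4830 + 4592*(-1/54) = -677/4830 - 2296/27 = -3702653/43470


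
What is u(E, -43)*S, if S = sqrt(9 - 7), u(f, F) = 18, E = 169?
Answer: 18*sqrt(2) ≈ 25.456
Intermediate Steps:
S = sqrt(2) ≈ 1.4142
u(E, -43)*S = 18*sqrt(2)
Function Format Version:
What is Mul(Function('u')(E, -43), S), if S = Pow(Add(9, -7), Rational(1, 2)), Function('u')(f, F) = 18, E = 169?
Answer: Mul(18, Pow(2, Rational(1, 2))) ≈ 25.456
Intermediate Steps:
S = Pow(2, Rational(1, 2)) ≈ 1.4142
Mul(Function('u')(E, -43), S) = Mul(18, Pow(2, Rational(1, 2)))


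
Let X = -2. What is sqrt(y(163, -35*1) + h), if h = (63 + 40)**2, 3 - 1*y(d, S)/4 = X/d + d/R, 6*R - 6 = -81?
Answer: sqrt(7089412301)/815 ≈ 103.31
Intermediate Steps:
R = -25/2 (R = 1 + (1/6)*(-81) = 1 - 27/2 = -25/2 ≈ -12.500)
y(d, S) = 12 + 8/d + 8*d/25 (y(d, S) = 12 - 4*(-2/d + d/(-25/2)) = 12 - 4*(-2/d + d*(-2/25)) = 12 - 4*(-2/d - 2*d/25) = 12 + (8/d + 8*d/25) = 12 + 8/d + 8*d/25)
h = 10609 (h = 103**2 = 10609)
sqrt(y(163, -35*1) + h) = sqrt((12 + 8/163 + (8/25)*163) + 10609) = sqrt((12 + 8*(1/163) + 1304/25) + 10609) = sqrt((12 + 8/163 + 1304/25) + 10609) = sqrt(261652/4075 + 10609) = sqrt(43493327/4075) = sqrt(7089412301)/815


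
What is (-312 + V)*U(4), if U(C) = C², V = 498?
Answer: 2976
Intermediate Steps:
(-312 + V)*U(4) = (-312 + 498)*4² = 186*16 = 2976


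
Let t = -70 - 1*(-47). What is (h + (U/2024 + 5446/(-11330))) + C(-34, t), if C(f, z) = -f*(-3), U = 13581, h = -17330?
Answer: -18163926337/1042360 ≈ -17426.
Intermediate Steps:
t = -23 (t = -70 + 47 = -23)
C(f, z) = 3*f
(h + (U/2024 + 5446/(-11330))) + C(-34, t) = (-17330 + (13581/2024 + 5446/(-11330))) + 3*(-34) = (-17330 + (13581*(1/2024) + 5446*(-1/11330))) - 102 = (-17330 + (13581/2024 - 2723/5665)) - 102 = (-17330 + 6493183/1042360) - 102 = -18057605617/1042360 - 102 = -18163926337/1042360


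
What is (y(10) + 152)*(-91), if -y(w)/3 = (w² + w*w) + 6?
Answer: 42406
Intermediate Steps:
y(w) = -18 - 6*w² (y(w) = -3*((w² + w*w) + 6) = -3*((w² + w²) + 6) = -3*(2*w² + 6) = -3*(6 + 2*w²) = -18 - 6*w²)
(y(10) + 152)*(-91) = ((-18 - 6*10²) + 152)*(-91) = ((-18 - 6*100) + 152)*(-91) = ((-18 - 600) + 152)*(-91) = (-618 + 152)*(-91) = -466*(-91) = 42406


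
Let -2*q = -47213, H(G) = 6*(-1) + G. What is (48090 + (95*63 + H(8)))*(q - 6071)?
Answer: 1896534467/2 ≈ 9.4827e+8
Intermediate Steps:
H(G) = -6 + G
q = 47213/2 (q = -1/2*(-47213) = 47213/2 ≈ 23607.)
(48090 + (95*63 + H(8)))*(q - 6071) = (48090 + (95*63 + (-6 + 8)))*(47213/2 - 6071) = (48090 + (5985 + 2))*(35071/2) = (48090 + 5987)*(35071/2) = 54077*(35071/2) = 1896534467/2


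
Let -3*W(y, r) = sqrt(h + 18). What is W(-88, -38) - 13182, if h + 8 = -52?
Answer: -13182 - I*sqrt(42)/3 ≈ -13182.0 - 2.1602*I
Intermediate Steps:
h = -60 (h = -8 - 52 = -60)
W(y, r) = -I*sqrt(42)/3 (W(y, r) = -sqrt(-60 + 18)/3 = -I*sqrt(42)/3)
W(-88, -38) - 13182 = -I*sqrt(42)/3 - 13182 = -13182 - I*sqrt(42)/3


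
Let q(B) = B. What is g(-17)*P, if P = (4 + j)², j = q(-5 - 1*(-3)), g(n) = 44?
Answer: 176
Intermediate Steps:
j = -2 (j = -5 - 1*(-3) = -5 + 3 = -2)
P = 4 (P = (4 - 2)² = 2² = 4)
g(-17)*P = 44*4 = 176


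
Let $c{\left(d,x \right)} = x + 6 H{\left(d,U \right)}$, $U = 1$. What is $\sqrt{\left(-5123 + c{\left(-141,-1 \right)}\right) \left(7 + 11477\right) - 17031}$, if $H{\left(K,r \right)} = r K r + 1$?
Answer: $i \sqrt{68507607} \approx 8276.9 i$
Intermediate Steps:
$H{\left(K,r \right)} = 1 + K r^{2}$ ($H{\left(K,r \right)} = K r r + 1 = K r^{2} + 1 = 1 + K r^{2}$)
$c{\left(d,x \right)} = 6 + x + 6 d$ ($c{\left(d,x \right)} = x + 6 \left(1 + d 1^{2}\right) = x + 6 \left(1 + d 1\right) = x + 6 \left(1 + d\right) = x + \left(6 + 6 d\right) = 6 + x + 6 d$)
$\sqrt{\left(-5123 + c{\left(-141,-1 \right)}\right) \left(7 + 11477\right) - 17031} = \sqrt{\left(-5123 + \left(6 - 1 + 6 \left(-141\right)\right)\right) \left(7 + 11477\right) - 17031} = \sqrt{\left(-5123 - 841\right) 11484 - 17031} = \sqrt{\left(-5964\right) 11484 - 17031} = \sqrt{-68490576 - 17031} = \sqrt{-68507607} = i \sqrt{68507607}$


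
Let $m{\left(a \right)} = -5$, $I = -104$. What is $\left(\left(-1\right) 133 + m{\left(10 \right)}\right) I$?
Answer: $14352$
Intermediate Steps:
$\left(\left(-1\right) 133 + m{\left(10 \right)}\right) I = \left(\left(-1\right) 133 - 5\right) \left(-104\right) = \left(-133 - 5\right) \left(-104\right) = \left(-138\right) \left(-104\right) = 14352$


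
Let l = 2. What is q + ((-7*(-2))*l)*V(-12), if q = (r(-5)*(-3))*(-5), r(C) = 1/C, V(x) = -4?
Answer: -115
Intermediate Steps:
q = -3 (q = (-3/(-5))*(-5) = -⅕*(-3)*(-5) = (⅗)*(-5) = -3)
q + ((-7*(-2))*l)*V(-12) = -3 + (-7*(-2)*2)*(-4) = -3 + (14*2)*(-4) = -3 + 28*(-4) = -3 - 112 = -115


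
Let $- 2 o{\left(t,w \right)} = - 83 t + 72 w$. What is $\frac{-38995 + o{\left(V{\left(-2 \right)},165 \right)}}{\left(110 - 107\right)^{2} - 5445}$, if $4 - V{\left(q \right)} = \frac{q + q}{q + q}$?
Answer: $\frac{89621}{10872} \approx 8.2433$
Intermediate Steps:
$V{\left(q \right)} = 3$ ($V{\left(q \right)} = 4 - \frac{q + q}{q + q} = 4 - \frac{2 q}{2 q} = 4 - 2 q \frac{1}{2 q} = 4 - 1 = 3$)
$o{\left(t,w \right)} = - 36 w + \frac{83 t}{2}$ ($o{\left(t,w \right)} = - \frac{- 83 t + 72 w}{2} = - 36 w + \frac{83 t}{2}$)
$\frac{-38995 + o{\left(V{\left(-2 \right)},165 \right)}}{\left(110 - 107\right)^{2} - 5445} = \frac{-38995 + \left(\left(-36\right) 165 + \frac{83}{2} \cdot 3\right)}{\left(110 - 107\right)^{2} - 5445} = \frac{-38995 + \left(-5940 + \frac{249}{2}\right)}{3^{2} - 5445} = \frac{-38995 - \frac{11631}{2}}{9 - 5445} = - \frac{89621}{2 \left(-5436\right)} = \left(- \frac{89621}{2}\right) \left(- \frac{1}{5436}\right) = \frac{89621}{10872}$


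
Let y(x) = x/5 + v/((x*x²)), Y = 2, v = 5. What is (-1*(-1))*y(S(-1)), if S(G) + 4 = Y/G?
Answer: -1321/1080 ≈ -1.2231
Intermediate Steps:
S(G) = -4 + 2/G
y(x) = 5/x³ + x/5 (y(x) = x/5 + 5/((x*x²)) = x*(⅕) + 5/(x³) = x/5 + 5/x³ = 5/x³ + x/5)
(-1*(-1))*y(S(-1)) = (-1*(-1))*(5/(-4 + 2/(-1))³ + (-4 + 2/(-1))/5) = 1*(5/(-4 + 2*(-1))³ + (-4 + 2*(-1))/5) = 1*(5/(-4 - 2)³ + (-4 - 2)/5) = 1*(5/(-6)³ + (⅕)*(-6)) = 1*(5*(-1/216) - 6/5) = 1*(-5/216 - 6/5) = 1*(-1321/1080) = -1321/1080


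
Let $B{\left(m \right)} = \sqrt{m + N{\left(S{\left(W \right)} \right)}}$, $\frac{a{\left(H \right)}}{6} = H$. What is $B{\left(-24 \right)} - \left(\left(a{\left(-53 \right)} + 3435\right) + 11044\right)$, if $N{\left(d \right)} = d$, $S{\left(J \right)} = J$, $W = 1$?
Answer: $-14161 + i \sqrt{23} \approx -14161.0 + 4.7958 i$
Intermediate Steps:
$a{\left(H \right)} = 6 H$
$B{\left(m \right)} = \sqrt{1 + m}$ ($B{\left(m \right)} = \sqrt{m + 1} = \sqrt{1 + m}$)
$B{\left(-24 \right)} - \left(\left(a{\left(-53 \right)} + 3435\right) + 11044\right) = \sqrt{1 - 24} - \left(\left(6 \left(-53\right) + 3435\right) + 11044\right) = \sqrt{-23} - \left(\left(-318 + 3435\right) + 11044\right) = i \sqrt{23} - \left(3117 + 11044\right) = i \sqrt{23} - 14161 = -14161 + i \sqrt{23}$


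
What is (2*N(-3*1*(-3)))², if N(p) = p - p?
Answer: 0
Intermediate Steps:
N(p) = 0
(2*N(-3*1*(-3)))² = (2*0)² = 0² = 0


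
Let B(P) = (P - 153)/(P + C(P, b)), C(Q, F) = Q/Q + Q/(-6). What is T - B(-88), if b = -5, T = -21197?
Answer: -4600472/217 ≈ -21200.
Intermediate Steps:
C(Q, F) = 1 - Q/6 (C(Q, F) = 1 + Q*(-⅙) = 1 - Q/6)
B(P) = (-153 + P)/(1 + 5*P/6) (B(P) = (P - 153)/(P + (1 - P/6)) = (-153 + P)/(1 + 5*P/6))
T - B(-88) = -21197 - 6*(-153 - 88)/(6 + 5*(-88)) = -21197 - 6*(-241)/(6 - 440) = -21197 - 6*(-241)/(-434) = -21197 - 6*(-1)*(-241)/434 = -21197 - 1*723/217 = -21197 - 723/217 = -4600472/217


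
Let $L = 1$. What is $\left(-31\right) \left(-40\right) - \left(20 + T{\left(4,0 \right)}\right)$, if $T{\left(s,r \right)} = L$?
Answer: $1219$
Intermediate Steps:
$T{\left(s,r \right)} = 1$
$\left(-31\right) \left(-40\right) - \left(20 + T{\left(4,0 \right)}\right) = \left(-31\right) \left(-40\right) - 21 = 1240 - 21 = 1219$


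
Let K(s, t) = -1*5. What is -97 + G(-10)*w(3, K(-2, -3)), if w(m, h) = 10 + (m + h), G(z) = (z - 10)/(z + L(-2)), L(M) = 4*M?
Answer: -793/9 ≈ -88.111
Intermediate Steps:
K(s, t) = -5
G(z) = (-10 + z)/(-8 + z) (G(z) = (z - 10)/(z + 4*(-2)) = (-10 + z)/(z - 8) = (-10 + z)/(-8 + z))
w(m, h) = 10 + h + m (w(m, h) = 10 + (h + m) = 10 + h + m)
-97 + G(-10)*w(3, K(-2, -3)) = -97 + ((-10 - 10)/(-8 - 10))*(10 - 5 + 3) = -97 + (-20/(-18))*8 = -97 - 1/18*(-20)*8 = -97 + (10/9)*8 = -97 + 80/9 = -793/9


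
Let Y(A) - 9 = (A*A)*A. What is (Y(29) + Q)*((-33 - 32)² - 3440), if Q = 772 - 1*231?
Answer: 19577115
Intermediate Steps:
Y(A) = 9 + A³ (Y(A) = 9 + (A*A)*A = 9 + A²*A = 9 + A³)
Q = 541 (Q = 772 - 231 = 541)
(Y(29) + Q)*((-33 - 32)² - 3440) = ((9 + 29³) + 541)*((-33 - 32)² - 3440) = ((9 + 24389) + 541)*((-65)² - 3440) = (24398 + 541)*(4225 - 3440) = 24939*785 = 19577115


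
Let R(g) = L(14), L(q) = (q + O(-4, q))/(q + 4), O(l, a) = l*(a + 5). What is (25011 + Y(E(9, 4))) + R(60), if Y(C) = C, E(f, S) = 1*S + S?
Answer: 225140/9 ≈ 25016.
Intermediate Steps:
O(l, a) = l*(5 + a)
E(f, S) = 2*S (E(f, S) = S + S = 2*S)
L(q) = (-20 - 3*q)/(4 + q) (L(q) = (q - 4*(5 + q))/(q + 4) = (q + (-20 - 4*q))/(4 + q) = (-20 - 3*q)/(4 + q))
R(g) = -31/9 (R(g) = (-20 - 3*14)/(4 + 14) = (-20 - 42)/18 = (1/18)*(-62) = -31/9)
(25011 + Y(E(9, 4))) + R(60) = (25011 + 2*4) - 31/9 = (25011 + 8) - 31/9 = 25019 - 31/9 = 225140/9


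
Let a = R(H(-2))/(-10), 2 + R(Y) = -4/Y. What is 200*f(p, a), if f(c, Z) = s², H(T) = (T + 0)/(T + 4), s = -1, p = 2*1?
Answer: 200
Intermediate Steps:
p = 2
H(T) = T/(4 + T)
R(Y) = -2 - 4/Y
a = -⅕ (a = (-2 - 4*(-1/1))/(-10) = (-2 - 4*(-1/1))*(-⅒) = (-2 - 4/((-2*½)))*(-⅒) = (-2 - 4/(-1))*(-⅒) = (-2 - 4*(-1))*(-⅒) = (-2 + 4)*(-⅒) = 2*(-⅒) = -⅕ ≈ -0.20000)
f(c, Z) = 1 (f(c, Z) = (-1)² = 1)
200*f(p, a) = 200*1 = 200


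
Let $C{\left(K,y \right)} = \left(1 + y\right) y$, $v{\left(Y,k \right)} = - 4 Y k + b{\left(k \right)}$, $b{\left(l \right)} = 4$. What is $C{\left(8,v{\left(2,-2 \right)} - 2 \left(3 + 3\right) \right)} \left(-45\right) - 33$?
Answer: $-3273$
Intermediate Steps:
$v{\left(Y,k \right)} = 4 - 4 Y k$ ($v{\left(Y,k \right)} = - 4 Y k + 4 = 4 - 4 Y k$)
$C{\left(K,y \right)} = y \left(1 + y\right)$
$C{\left(8,v{\left(2,-2 \right)} - 2 \left(3 + 3\right) \right)} \left(-45\right) - 33 = \left(\left(4 - 8 \left(-2\right)\right) - 2 \left(3 + 3\right)\right) \left(1 - \left(-4 - 16 + 2 \left(3 + 3\right)\right)\right) \left(-45\right) - 33 = \left(\left(4 + 16\right) - 12\right) \left(1 + \left(\left(4 + 16\right) - 12\right)\right) \left(-45\right) - 33 = \left(20 - 12\right) \left(1 + \left(20 - 12\right)\right) \left(-45\right) - 33 = 8 \left(1 + 8\right) \left(-45\right) - 33 = 8 \cdot 9 \left(-45\right) - 33 = 72 \left(-45\right) - 33 = -3240 - 33 = -3273$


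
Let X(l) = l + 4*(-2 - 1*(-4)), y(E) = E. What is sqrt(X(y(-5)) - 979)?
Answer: 4*I*sqrt(61) ≈ 31.241*I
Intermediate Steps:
X(l) = 8 + l (X(l) = l + 4*(-2 + 4) = l + 4*2 = l + 8 = 8 + l)
sqrt(X(y(-5)) - 979) = sqrt((8 - 5) - 979) = sqrt(3 - 979) = sqrt(-976) = 4*I*sqrt(61)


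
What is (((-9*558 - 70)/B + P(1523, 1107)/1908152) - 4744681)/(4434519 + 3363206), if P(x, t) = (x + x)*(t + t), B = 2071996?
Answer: -1172434507754826457/1926858449957761450 ≈ -0.60847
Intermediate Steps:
P(x, t) = 4*t*x (P(x, t) = (2*x)*(2*t) = 4*t*x)
(((-9*558 - 70)/B + P(1523, 1107)/1908152) - 4744681)/(4434519 + 3363206) = (((-9*558 - 70)/2071996 + (4*1107*1523)/1908152) - 4744681)/(4434519 + 3363206) = (((-5022 - 70)*(1/2071996) + 6743844*(1/1908152)) - 4744681)/7797725 = ((-5092*1/2071996 + 1685961/477038) - 4744681)*(1/7797725) = ((-1273/517999 + 1685961/477038) - 4744681)*(1/7797725) = (872718842665/247105206962 - 4744681)*(1/7797725) = -1172434507754826457/247105206962*1/7797725 = -1172434507754826457/1926858449957761450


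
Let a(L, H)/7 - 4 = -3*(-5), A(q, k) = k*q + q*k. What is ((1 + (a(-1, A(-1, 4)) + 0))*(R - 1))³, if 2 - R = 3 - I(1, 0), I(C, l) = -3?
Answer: -300763000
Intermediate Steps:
A(q, k) = 2*k*q (A(q, k) = k*q + k*q = 2*k*q)
a(L, H) = 133 (a(L, H) = 28 + 7*(-3*(-5)) = 28 + 7*15 = 28 + 105 = 133)
R = -4 (R = 2 - (3 - 1*(-3)) = 2 - (3 + 3) = 2 - 1*6 = 2 - 6 = -4)
((1 + (a(-1, A(-1, 4)) + 0))*(R - 1))³ = ((1 + (133 + 0))*(-4 - 1))³ = ((1 + 133)*(-5))³ = (134*(-5))³ = (-670)³ = -300763000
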